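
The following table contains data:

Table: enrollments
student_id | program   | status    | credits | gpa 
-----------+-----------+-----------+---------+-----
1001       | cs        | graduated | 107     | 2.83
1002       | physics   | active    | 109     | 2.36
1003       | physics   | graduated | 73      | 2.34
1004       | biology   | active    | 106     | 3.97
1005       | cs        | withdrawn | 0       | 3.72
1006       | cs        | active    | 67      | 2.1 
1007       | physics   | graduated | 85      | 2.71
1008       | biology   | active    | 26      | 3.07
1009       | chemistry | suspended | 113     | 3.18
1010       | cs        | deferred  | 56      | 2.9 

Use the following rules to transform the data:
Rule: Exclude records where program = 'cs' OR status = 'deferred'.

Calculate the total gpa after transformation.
17.63

Step 1: Find records where program = 'cs' OR status = 'deferred'
Step 2: 4 records match, summing to 11.55
Step 3: Original sum: 29.18
Step 4: Remaining sum = 29.18 - 11.55 = 17.63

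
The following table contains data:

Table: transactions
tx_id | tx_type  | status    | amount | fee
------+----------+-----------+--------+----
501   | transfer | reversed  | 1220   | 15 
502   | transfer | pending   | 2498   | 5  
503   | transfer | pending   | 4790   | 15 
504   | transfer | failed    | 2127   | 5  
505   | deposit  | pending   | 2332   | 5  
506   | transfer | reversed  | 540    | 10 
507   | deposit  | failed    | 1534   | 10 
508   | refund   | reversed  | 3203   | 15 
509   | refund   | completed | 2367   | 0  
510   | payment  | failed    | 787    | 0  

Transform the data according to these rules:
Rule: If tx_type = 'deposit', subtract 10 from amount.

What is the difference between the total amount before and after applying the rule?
20

Step 1: Original sum of amount = 21398
Step 2: 2 records have tx_type = 'deposit'
Step 3: Each affected record changes by -10
Step 4: Total change = 2 × -10 = -20
Step 5: New sum = 21398 + -20 = 21378
Step 6: Difference = |21378 - 21398| = 20
        (Sum decreased by 20)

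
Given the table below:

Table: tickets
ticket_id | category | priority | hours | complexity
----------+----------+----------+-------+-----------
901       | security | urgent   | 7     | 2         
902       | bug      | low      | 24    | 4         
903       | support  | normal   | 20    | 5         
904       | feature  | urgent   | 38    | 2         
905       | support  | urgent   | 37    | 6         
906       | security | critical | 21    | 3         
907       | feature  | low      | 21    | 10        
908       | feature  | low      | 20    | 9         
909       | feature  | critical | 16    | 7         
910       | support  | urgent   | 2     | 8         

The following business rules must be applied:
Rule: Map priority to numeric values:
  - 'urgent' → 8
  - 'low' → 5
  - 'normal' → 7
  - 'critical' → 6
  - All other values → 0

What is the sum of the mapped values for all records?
66

Step 1: Apply mapping to each record
Step 2: Count by status:
  'urgent': 4 records × 8 = 32
  'low': 3 records × 5 = 15
  'normal': 1 records × 7 = 7
  'critical': 2 records × 6 = 12
Step 3: Sum all mapped values = 66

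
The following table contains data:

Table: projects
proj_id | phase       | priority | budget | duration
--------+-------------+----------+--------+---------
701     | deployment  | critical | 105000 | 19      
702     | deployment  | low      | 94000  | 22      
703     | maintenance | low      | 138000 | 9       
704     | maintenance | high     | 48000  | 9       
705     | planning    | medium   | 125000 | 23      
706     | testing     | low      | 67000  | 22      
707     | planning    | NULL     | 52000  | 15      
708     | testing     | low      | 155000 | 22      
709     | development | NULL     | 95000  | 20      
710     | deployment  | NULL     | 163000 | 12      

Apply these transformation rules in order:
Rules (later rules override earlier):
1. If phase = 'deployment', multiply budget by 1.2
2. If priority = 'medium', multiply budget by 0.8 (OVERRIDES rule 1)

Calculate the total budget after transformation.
1089400.0

Step 1: Rule 2 takes priority for records with priority = 'medium'
  - 1 records: 125000 × 0.8 = 100000.0
Step 2: Rule 1 applies to remaining records with phase = 'deployment'
  - 3 records: 362000 × 1.2 = 434400.0
Step 3: Other records unchanged: 555000
Step 4: Final sum = 100000.0 + 434400.0 + 555000 = 1089400.0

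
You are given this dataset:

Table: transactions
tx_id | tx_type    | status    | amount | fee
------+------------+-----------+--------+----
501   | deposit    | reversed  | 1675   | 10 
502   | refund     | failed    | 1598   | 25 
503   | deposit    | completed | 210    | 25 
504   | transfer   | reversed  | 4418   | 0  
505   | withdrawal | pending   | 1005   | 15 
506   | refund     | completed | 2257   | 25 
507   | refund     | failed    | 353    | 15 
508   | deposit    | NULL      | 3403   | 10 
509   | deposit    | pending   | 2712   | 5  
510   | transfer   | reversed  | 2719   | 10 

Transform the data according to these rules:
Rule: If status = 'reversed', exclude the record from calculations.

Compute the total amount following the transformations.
11538

Step 1: Identify records where status = 'reversed'
Step 2: The excluded records sum to 8812
Step 3: Original total amount = 20350
Step 4: Remaining total = 20350 - 8812 = 11538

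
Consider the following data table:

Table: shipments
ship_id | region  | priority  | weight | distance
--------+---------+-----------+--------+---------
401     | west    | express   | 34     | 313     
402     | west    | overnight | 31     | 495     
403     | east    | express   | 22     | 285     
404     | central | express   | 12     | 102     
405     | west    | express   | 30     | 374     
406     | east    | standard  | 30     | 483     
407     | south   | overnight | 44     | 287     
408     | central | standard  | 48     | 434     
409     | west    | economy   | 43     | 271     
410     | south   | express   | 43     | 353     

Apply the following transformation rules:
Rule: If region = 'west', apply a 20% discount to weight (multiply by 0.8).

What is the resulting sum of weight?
309.4

Step 1: Records with region = 'west' have total weight = 138
Step 2: Apply multiplier: 138 × 0.8 = 110.4
Step 3: Other records total: 199
Step 4: Final sum = 110.4 + 199 = 309.4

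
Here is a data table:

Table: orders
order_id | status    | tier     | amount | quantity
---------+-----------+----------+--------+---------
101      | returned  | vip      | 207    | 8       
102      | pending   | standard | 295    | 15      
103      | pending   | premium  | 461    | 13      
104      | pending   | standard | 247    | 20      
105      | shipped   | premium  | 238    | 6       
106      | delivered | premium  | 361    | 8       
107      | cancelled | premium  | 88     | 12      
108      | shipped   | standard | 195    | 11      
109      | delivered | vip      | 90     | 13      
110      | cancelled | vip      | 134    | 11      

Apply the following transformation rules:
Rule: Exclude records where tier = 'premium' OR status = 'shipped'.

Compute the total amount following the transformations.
973

Step 1: Find records where tier = 'premium' OR status = 'shipped'
Step 2: 5 records match, summing to 1343
Step 3: Original sum: 2316
Step 4: Remaining sum = 2316 - 1343 = 973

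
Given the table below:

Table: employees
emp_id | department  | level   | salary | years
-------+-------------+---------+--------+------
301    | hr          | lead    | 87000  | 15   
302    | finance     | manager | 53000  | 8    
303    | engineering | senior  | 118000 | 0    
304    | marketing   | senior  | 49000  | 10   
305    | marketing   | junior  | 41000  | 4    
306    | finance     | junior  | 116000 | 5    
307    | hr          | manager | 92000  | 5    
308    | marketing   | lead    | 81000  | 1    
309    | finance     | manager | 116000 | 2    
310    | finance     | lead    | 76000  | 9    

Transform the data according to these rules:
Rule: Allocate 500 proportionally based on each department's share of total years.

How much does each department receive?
engineering: 0.0, finance: 203.39, hr: 169.49, marketing: 127.12

Step 1: Calculate total years = 59
Step 2: Calculate each department's proportion:
  engineering: 0/59 = 0.00% → 0.0
  finance: 24/59 = 40.68% → 203.39
  hr: 20/59 = 33.90% → 169.49
  marketing: 15/59 = 25.42% → 127.12
Step 3: Verify: sum of allocations ≈ 500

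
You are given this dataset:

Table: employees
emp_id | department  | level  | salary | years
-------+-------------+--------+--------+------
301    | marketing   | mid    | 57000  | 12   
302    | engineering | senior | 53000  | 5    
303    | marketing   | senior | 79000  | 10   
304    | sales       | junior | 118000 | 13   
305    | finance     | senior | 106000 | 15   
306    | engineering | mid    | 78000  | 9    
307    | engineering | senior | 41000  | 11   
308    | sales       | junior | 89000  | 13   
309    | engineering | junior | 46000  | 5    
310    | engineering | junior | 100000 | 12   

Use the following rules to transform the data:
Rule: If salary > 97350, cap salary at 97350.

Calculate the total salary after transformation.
735050

Step 1: 3 records have salary > 97350
Step 2: These records originally summed to 324000
Step 3: After capping: 3 × 97350 = 292050
Step 4: Unaffected records sum: 443000
Step 5: Final sum = 292050 + 443000 = 735050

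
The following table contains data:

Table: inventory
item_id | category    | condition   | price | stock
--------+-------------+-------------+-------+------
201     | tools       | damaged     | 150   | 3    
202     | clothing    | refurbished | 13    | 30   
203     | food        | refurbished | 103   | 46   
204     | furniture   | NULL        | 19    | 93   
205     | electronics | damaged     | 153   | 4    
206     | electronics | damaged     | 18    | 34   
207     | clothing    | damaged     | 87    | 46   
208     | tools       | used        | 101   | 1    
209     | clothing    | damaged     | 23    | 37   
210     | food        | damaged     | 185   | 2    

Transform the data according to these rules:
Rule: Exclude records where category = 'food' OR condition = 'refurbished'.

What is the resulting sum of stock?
218

Step 1: Find records where category = 'food' OR condition = 'refurbished'
Step 2: 3 records match, summing to 78
Step 3: Original sum: 296
Step 4: Remaining sum = 296 - 78 = 218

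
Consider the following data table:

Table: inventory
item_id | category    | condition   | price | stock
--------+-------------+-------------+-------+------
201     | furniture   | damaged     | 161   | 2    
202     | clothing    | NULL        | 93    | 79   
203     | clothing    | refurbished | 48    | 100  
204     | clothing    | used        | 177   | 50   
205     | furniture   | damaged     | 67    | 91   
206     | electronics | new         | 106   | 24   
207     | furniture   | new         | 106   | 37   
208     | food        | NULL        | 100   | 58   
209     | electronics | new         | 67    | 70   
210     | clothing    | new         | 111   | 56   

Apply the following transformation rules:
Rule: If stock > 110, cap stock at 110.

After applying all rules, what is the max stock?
100

Step 1: Original maximum stock = 100
Step 2: Check cap of 110 against maximum
Step 3: No records exceed the cap (max 100 <= cap 110), so no capping applies
Step 4: Maximum after transformation = 100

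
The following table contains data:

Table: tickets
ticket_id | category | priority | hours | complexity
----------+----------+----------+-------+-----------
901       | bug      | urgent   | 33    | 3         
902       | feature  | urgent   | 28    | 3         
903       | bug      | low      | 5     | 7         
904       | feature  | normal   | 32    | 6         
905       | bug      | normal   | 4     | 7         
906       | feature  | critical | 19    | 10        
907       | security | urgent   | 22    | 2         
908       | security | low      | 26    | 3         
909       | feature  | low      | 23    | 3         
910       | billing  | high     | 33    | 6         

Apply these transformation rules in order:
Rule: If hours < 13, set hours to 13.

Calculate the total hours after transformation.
242

Step 1: 2 records have hours < 13
Step 2: These records originally summed to 9
Step 3: After setting to minimum: 2 × 13 = 26
Step 4: Unaffected records sum: 216
Step 5: Final sum = 26 + 216 = 242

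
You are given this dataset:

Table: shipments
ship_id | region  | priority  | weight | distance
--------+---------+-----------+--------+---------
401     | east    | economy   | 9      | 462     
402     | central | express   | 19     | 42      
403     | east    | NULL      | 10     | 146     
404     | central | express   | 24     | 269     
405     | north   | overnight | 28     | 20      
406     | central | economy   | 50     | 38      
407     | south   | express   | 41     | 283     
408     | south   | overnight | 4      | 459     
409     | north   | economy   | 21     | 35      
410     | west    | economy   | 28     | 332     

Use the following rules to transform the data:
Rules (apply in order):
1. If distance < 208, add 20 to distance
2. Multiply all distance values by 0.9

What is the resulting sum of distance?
1967.4

Step 1: Apply Rule 1 - Add 20 to records with distance < 208
  - 5 records affected: 281 + (5 × 20) = 381
  - Unaffected records: 1805
  - Sum after Rule 1: 2186
Step 2: Apply Rule 2 - Multiply all by 0.9
  - 2186 × 0.9 = 1967.4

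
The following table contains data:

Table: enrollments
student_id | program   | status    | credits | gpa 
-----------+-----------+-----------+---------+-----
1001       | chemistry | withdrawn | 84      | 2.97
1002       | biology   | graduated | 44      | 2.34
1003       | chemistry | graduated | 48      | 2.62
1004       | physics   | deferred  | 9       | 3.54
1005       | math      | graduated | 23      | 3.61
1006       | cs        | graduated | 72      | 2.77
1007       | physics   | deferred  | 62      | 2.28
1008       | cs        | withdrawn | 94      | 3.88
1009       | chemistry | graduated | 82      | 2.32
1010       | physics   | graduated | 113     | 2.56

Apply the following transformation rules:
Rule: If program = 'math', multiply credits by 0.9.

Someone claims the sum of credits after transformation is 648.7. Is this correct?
No, the correct result is 628.7.

Step 1: Calculate the correct sum after transformation
Step 2: Apply multiplier 0.9 to records where program = 'math'
Step 3: Correct result = 628.7
Step 4: Claimed result = 648.7
Step 5: 628.7 ≠ 648.7
Conclusion: The claimed result is incorrect. The correct answer is 628.7.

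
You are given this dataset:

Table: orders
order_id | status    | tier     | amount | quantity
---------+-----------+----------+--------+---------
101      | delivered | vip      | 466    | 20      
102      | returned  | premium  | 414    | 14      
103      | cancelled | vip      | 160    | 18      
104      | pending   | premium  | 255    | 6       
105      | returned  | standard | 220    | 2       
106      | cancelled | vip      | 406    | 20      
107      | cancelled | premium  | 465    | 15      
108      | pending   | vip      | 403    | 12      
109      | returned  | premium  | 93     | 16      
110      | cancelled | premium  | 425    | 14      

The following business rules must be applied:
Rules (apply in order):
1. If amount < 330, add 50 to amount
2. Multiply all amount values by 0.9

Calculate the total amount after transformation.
3156.3

Step 1: Apply Rule 1 - Add 50 to records with amount < 330
  - 4 records affected: 728 + (4 × 50) = 928
  - Unaffected records: 2579
  - Sum after Rule 1: 3507
Step 2: Apply Rule 2 - Multiply all by 0.9
  - 3507 × 0.9 = 3156.3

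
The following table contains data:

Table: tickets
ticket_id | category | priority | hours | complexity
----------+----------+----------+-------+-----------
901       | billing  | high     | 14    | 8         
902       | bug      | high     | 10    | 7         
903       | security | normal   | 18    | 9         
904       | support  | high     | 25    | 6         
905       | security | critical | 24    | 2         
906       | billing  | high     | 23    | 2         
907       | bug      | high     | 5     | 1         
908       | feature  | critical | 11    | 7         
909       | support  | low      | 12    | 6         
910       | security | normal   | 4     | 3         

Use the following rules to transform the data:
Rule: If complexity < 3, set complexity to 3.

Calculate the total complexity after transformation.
55

Step 1: 3 records have complexity < 3
Step 2: These records originally summed to 5
Step 3: After setting to minimum: 3 × 3 = 9
Step 4: Unaffected records sum: 46
Step 5: Final sum = 9 + 46 = 55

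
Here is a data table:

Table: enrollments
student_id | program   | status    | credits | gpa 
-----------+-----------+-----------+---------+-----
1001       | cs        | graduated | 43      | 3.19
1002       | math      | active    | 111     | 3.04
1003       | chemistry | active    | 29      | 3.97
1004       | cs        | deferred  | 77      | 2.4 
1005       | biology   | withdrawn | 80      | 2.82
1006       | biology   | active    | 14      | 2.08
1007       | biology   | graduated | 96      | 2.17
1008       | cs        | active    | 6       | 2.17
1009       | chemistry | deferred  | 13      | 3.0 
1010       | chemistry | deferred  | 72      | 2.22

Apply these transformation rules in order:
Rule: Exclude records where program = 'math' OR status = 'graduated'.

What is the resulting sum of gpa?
18.66

Step 1: Find records where program = 'math' OR status = 'graduated'
Step 2: 3 records match, summing to 8.4
Step 3: Original sum: 27.06
Step 4: Remaining sum = 27.06 - 8.4 = 18.66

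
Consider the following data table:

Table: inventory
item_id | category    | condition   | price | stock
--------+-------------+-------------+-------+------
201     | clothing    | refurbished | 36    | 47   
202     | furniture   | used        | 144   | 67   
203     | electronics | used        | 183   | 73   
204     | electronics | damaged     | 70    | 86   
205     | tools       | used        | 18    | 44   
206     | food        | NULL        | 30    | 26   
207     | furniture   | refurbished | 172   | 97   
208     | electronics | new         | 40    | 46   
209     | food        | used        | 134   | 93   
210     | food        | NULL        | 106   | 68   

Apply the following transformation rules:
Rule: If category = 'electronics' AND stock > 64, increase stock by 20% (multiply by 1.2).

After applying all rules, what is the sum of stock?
678.8

Step 1: Find records where category = 'electronics' AND stock > 64
Step 2: 2 records match, summing to 159
Step 3: After multiplier: 159 × 1.2 = 190.8
Step 4: Unaffected records sum: 488
Step 5: Final sum = 190.8 + 488 = 678.8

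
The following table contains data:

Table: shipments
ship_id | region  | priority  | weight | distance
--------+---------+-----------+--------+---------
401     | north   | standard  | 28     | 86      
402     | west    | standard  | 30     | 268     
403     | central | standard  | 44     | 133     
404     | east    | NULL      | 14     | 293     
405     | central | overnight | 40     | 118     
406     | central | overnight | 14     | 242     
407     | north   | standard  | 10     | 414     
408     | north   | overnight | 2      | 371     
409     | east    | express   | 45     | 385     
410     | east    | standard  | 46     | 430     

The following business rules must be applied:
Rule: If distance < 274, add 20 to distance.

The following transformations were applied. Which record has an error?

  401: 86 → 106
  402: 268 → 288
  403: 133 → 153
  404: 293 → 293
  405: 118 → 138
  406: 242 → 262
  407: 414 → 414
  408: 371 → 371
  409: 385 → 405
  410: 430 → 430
Record 409 has an error. The correct transformed value should be 385, not 405.

Step 1: Check each record against the rule
Step 2: Record 409 has distance = 385
Step 3: Since 385 >= 274, the bonus should not have been applied
Step 4: Correct value = 385, but claimed value = 405
Conclusion: Record 409 has the error.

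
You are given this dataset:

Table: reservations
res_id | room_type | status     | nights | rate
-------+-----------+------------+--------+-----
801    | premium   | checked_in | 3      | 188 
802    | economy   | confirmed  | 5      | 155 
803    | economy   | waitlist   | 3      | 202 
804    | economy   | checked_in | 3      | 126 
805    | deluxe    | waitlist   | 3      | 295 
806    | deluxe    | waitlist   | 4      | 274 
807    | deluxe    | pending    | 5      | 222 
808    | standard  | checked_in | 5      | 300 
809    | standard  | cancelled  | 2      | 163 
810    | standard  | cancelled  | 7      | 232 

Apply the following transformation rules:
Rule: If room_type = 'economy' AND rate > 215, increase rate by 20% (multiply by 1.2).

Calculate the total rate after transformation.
2157

Step 1: Find records where room_type = 'economy' AND rate > 215
Step 2: 0 records match, summing to 0
Step 3: After multiplier: 0 × 1.2 = 0.0
Step 4: Unaffected records sum: 2157
Step 5: Final sum = 0.0 + 2157 = 2157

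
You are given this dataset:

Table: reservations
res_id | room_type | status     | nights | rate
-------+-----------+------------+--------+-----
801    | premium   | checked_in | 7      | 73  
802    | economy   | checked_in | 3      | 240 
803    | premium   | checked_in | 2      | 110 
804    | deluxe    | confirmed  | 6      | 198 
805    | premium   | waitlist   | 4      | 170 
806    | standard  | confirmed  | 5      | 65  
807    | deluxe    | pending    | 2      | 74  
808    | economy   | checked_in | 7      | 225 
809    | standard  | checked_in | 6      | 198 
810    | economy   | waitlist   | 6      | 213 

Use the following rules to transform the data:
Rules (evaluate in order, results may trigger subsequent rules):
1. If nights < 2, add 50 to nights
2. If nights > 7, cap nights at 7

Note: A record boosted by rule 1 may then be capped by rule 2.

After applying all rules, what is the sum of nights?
48

Step 1: Apply rule 1 to records with nights < 2
  - 0 records get bonus of 50
  - Of these, 0 records then exceed 7 and get capped
Step 2: Apply rule 2 to records with nights > 7
  - 0 records (original) are capped
Step 3: Calculate final sum = 48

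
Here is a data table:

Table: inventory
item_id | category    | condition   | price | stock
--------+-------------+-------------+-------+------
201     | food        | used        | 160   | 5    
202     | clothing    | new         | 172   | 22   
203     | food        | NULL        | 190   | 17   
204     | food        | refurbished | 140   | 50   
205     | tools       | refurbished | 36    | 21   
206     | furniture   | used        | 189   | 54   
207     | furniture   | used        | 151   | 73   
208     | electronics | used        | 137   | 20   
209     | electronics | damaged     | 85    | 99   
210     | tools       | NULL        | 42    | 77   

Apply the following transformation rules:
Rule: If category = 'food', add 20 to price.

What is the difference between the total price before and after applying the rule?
60

Step 1: Original sum of price = 1302
Step 2: 3 records have category = 'food'
Step 3: Each affected record changes by 20
Step 4: Total change = 3 × 20 = 60
Step 5: New sum = 1302 + 60 = 1362
Step 6: Difference = |1362 - 1302| = 60
        (Sum increased by 60)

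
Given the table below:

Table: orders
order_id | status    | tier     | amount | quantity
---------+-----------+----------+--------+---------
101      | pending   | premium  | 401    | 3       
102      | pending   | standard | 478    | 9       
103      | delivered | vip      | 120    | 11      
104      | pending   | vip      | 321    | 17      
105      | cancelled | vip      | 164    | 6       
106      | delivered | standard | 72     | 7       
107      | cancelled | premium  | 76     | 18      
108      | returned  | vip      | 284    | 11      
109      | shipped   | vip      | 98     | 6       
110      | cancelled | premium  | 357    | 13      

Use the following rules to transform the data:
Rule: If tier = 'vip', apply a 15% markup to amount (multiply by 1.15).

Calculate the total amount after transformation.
2519.05

Step 1: Records with tier = 'vip' have total amount = 987
Step 2: Apply multiplier: 987 × 1.15 = 1135.05
Step 3: Other records total: 1384
Step 4: Final sum = 1135.05 + 1384 = 2519.05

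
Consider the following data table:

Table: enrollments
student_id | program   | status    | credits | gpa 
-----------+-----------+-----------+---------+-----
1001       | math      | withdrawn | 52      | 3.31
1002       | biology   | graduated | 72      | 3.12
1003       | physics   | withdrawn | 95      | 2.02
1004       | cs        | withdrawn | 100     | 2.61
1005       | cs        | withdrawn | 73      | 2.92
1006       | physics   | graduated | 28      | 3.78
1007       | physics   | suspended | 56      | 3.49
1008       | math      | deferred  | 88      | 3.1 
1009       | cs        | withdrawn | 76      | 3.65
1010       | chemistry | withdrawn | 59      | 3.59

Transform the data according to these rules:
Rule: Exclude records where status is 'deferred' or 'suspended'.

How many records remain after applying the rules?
8

Step 1: Count records to exclude
  - 1 (deferred) + 1 (suspended) = 2 records
Step 2: Total records: 10
Step 3: Remaining = 10 - 2 = 8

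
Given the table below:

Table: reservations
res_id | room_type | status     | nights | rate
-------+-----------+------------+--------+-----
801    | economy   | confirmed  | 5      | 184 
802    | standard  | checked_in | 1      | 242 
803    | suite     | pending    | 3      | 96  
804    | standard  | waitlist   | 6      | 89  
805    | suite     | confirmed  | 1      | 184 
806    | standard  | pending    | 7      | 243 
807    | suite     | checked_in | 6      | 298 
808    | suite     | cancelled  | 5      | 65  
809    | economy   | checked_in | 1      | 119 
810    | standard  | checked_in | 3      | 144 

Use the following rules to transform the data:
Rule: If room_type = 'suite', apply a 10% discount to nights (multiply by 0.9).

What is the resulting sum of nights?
36.5

Step 1: Records with room_type = 'suite' have total nights = 15
Step 2: Apply multiplier: 15 × 0.9 = 13.5
Step 3: Other records total: 23
Step 4: Final sum = 13.5 + 23 = 36.5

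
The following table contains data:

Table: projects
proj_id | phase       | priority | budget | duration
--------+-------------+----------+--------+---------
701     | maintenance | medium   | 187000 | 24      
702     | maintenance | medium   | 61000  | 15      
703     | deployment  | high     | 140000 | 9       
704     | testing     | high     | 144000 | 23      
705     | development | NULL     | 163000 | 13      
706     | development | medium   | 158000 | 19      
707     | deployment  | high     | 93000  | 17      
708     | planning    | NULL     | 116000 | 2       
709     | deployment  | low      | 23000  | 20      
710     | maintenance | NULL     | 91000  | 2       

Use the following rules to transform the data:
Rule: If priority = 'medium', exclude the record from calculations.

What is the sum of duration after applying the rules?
86

Step 1: Identify records where priority = 'medium'
Step 2: The excluded records sum to 58
Step 3: Original total duration = 144
Step 4: Remaining total = 144 - 58 = 86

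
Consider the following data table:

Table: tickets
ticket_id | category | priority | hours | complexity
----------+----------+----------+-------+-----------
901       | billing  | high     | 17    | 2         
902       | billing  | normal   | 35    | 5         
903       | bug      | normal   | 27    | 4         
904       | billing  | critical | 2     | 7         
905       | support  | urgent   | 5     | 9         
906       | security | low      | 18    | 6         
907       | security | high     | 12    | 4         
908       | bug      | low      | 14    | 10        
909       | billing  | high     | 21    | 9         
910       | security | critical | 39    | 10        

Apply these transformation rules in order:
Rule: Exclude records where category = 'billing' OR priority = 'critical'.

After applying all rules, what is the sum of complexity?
33

Step 1: Find records where category = 'billing' OR priority = 'critical'
Step 2: 5 records match, summing to 33
Step 3: Original sum: 66
Step 4: Remaining sum = 66 - 33 = 33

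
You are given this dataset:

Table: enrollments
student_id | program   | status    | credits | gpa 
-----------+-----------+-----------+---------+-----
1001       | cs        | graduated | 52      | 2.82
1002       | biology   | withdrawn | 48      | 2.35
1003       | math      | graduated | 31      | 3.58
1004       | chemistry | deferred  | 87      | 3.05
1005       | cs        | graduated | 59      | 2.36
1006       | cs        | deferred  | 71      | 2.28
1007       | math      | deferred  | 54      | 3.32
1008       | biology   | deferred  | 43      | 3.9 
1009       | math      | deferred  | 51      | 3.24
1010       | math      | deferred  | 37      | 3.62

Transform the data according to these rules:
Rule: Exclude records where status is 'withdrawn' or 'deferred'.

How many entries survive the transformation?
3

Step 1: Count records to exclude
  - 1 (withdrawn) + 6 (deferred) = 7 records
Step 2: Total records: 10
Step 3: Remaining = 10 - 7 = 3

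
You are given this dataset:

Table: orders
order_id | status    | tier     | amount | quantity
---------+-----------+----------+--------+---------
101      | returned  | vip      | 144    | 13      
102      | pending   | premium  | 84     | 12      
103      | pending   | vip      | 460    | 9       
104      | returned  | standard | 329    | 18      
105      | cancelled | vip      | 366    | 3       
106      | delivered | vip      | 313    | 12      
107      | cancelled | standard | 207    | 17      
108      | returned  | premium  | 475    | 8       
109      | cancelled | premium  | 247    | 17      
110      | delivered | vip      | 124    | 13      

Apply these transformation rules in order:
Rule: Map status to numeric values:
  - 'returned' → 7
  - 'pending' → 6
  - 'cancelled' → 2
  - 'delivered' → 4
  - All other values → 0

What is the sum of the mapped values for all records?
47

Step 1: Apply mapping to each record
Step 2: Count by status:
  'returned': 3 records × 7 = 21
  'pending': 2 records × 6 = 12
  'cancelled': 3 records × 2 = 6
  'delivered': 2 records × 4 = 8
Step 3: Sum all mapped values = 47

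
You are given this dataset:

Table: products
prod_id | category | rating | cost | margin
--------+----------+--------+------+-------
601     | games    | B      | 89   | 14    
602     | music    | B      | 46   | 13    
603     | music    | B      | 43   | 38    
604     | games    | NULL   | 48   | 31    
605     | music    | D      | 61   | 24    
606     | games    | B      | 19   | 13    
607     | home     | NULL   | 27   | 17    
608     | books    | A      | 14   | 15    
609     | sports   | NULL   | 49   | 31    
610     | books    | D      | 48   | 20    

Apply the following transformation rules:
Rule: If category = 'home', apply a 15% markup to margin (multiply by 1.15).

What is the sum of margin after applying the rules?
218.55

Step 1: Records with category = 'home' have total margin = 17
Step 2: Apply multiplier: 17 × 1.15 = 19.55
Step 3: Other records total: 199
Step 4: Final sum = 19.55 + 199 = 218.55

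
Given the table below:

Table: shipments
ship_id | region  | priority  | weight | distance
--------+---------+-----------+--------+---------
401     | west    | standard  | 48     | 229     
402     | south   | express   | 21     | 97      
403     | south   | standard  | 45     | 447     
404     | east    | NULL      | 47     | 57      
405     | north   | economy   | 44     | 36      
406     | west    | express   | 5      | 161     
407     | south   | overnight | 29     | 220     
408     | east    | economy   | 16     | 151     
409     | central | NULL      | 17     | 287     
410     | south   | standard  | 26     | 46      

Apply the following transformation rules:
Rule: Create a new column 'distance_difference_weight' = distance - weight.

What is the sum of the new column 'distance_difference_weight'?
1433

Step 1: For each record, compute distance - weight
Example calculations:
  229 - 48 = 181
  97 - 21 = 76
  447 - 45 = 402
  ...
Step 2: Sum all derived values
Step 3: Total = 1433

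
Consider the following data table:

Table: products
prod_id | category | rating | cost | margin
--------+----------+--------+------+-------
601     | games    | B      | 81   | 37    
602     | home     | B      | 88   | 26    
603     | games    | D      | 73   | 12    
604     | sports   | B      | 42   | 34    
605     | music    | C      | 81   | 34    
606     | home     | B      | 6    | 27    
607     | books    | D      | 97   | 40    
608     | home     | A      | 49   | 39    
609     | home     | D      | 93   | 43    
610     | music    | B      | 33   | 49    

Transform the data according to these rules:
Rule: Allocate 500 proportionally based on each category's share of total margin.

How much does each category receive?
books: 58.65, games: 71.85, home: 197.95, music: 121.7, sports: 49.85

Step 1: Calculate total margin = 341
Step 2: Calculate each category's proportion:
  books: 40/341 = 11.73% → 58.65
  games: 49/341 = 14.37% → 71.85
  home: 135/341 = 39.59% → 197.95
  music: 83/341 = 24.34% → 121.7
  sports: 34/341 = 9.97% → 49.85
Step 3: Verify: sum of allocations ≈ 500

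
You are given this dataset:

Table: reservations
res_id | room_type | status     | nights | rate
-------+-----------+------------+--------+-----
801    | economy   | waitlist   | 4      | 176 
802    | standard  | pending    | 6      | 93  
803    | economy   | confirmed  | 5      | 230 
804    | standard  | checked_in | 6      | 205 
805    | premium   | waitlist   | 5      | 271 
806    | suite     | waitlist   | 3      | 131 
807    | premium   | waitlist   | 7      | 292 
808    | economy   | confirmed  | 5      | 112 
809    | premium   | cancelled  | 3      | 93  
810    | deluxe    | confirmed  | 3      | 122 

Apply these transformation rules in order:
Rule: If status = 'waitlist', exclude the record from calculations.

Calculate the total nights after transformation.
28

Step 1: Identify records where status = 'waitlist'
Step 2: The excluded records sum to 19
Step 3: Original total nights = 47
Step 4: Remaining total = 47 - 19 = 28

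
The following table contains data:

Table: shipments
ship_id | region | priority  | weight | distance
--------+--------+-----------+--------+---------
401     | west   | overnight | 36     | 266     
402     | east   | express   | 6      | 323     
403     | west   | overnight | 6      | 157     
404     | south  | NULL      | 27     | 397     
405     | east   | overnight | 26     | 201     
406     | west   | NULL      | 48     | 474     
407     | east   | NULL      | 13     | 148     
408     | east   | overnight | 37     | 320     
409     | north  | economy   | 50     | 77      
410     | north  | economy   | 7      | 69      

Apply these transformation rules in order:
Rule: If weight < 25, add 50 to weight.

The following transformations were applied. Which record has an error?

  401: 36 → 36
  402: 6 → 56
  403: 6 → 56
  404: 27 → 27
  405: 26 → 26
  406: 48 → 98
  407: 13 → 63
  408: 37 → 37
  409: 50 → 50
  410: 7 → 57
Record 406 has an error. The correct transformed value should be 48, not 98.

Step 1: Check each record against the rule
Step 2: Record 406 has weight = 48
Step 3: Since 48 >= 25, the bonus should not have been applied
Step 4: Correct value = 48, but claimed value = 98
Conclusion: Record 406 has the error.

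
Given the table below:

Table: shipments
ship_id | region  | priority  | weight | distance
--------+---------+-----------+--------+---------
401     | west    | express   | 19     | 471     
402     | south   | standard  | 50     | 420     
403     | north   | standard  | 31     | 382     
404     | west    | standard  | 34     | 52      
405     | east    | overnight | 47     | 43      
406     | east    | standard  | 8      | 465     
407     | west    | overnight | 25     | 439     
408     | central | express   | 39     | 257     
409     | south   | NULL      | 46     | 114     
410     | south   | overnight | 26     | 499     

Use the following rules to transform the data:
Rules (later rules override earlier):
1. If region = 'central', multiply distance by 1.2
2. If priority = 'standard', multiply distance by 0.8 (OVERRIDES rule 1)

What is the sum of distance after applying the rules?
2929.6

Step 1: Rule 2 takes priority for records with priority = 'standard'
  - 4 records: 1319 × 0.8 = 1055.2
Step 2: Rule 1 applies to remaining records with region = 'central'
  - 1 records: 257 × 1.2 = 308.4
Step 3: Other records unchanged: 1566
Step 4: Final sum = 1055.2 + 308.4 + 1566 = 2929.6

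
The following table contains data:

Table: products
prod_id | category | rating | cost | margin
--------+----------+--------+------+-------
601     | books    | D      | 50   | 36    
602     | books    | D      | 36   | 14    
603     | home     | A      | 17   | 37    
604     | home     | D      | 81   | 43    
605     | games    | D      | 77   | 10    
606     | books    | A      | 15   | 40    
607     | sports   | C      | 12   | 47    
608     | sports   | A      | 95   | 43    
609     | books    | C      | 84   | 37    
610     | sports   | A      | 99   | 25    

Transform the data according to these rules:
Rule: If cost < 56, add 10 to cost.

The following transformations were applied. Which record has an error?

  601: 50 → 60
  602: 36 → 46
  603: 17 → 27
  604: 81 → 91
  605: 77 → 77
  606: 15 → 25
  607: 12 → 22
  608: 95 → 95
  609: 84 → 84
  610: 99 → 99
Record 604 has an error. The correct transformed value should be 81, not 91.

Step 1: Check each record against the rule
Step 2: Record 604 has cost = 81
Step 3: Since 81 >= 56, the bonus should not have been applied
Step 4: Correct value = 81, but claimed value = 91
Conclusion: Record 604 has the error.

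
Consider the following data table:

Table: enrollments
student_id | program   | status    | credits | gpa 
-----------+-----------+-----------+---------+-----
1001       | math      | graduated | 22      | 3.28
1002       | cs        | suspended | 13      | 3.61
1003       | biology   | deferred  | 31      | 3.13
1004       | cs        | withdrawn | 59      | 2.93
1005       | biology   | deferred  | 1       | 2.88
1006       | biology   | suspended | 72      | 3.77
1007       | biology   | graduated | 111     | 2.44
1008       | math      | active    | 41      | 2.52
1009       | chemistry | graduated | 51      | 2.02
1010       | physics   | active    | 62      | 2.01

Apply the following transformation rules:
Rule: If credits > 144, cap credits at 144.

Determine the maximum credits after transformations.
111

Step 1: Original maximum credits = 111
Step 2: Check cap of 144 against maximum
Step 3: No records exceed the cap (max 111 <= cap 144), so no capping applies
Step 4: Maximum after transformation = 111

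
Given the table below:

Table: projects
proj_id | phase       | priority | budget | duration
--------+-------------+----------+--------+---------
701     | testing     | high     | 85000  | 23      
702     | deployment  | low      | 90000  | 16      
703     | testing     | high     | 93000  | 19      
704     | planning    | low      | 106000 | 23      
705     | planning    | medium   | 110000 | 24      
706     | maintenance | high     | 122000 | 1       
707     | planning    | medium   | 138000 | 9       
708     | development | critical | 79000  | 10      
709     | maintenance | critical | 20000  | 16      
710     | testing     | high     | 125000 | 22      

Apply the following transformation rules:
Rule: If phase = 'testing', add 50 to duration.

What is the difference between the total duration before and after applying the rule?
150

Step 1: Original sum of duration = 163
Step 2: 3 records have phase = 'testing'
Step 3: Each affected record changes by 50
Step 4: Total change = 3 × 50 = 150
Step 5: New sum = 163 + 150 = 313
Step 6: Difference = |313 - 163| = 150
        (Sum increased by 150)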